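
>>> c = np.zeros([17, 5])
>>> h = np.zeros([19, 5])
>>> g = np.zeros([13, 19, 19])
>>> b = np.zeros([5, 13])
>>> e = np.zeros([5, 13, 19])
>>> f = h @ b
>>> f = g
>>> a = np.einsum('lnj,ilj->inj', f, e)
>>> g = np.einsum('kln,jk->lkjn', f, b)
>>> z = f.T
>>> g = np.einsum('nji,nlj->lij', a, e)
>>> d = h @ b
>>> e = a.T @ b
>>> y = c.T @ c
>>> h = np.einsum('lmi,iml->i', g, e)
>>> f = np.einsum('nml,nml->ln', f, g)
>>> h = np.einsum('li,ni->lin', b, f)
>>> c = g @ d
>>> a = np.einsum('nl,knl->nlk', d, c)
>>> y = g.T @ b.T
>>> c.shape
(13, 19, 13)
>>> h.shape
(5, 13, 19)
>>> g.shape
(13, 19, 19)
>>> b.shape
(5, 13)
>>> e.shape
(19, 19, 13)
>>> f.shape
(19, 13)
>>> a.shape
(19, 13, 13)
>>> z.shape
(19, 19, 13)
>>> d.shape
(19, 13)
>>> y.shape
(19, 19, 5)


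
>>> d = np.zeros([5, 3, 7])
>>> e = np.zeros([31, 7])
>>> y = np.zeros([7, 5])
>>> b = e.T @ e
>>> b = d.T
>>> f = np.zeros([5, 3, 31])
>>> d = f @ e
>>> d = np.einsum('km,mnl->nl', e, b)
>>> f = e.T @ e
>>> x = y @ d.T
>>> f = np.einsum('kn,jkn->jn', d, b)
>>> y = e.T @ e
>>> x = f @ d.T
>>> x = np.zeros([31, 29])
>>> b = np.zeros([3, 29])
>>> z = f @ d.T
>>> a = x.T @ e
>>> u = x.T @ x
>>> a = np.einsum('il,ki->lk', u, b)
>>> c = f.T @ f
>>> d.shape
(3, 5)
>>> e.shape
(31, 7)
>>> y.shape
(7, 7)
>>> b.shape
(3, 29)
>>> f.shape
(7, 5)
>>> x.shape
(31, 29)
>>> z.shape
(7, 3)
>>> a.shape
(29, 3)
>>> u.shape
(29, 29)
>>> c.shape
(5, 5)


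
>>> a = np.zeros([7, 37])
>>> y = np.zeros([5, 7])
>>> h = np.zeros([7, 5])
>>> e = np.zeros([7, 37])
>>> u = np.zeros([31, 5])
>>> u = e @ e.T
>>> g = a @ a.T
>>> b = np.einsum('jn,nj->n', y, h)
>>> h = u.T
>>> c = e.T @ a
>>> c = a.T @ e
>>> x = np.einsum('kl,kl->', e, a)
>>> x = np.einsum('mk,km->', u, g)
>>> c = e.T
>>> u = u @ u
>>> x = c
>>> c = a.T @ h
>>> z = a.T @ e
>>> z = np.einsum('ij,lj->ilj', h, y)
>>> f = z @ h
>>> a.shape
(7, 37)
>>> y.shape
(5, 7)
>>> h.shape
(7, 7)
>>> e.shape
(7, 37)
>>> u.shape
(7, 7)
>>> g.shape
(7, 7)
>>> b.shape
(7,)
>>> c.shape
(37, 7)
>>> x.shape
(37, 7)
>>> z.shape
(7, 5, 7)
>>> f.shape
(7, 5, 7)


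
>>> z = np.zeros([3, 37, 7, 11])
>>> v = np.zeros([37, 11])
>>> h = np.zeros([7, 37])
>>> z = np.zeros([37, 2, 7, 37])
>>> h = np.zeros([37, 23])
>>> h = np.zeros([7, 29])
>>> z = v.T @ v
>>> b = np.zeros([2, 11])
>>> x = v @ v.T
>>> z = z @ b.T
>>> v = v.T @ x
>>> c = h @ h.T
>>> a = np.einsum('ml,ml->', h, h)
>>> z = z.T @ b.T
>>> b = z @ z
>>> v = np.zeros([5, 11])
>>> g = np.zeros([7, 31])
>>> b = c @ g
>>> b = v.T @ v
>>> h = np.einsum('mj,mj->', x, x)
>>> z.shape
(2, 2)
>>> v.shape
(5, 11)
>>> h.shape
()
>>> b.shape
(11, 11)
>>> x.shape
(37, 37)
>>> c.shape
(7, 7)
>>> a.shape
()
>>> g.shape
(7, 31)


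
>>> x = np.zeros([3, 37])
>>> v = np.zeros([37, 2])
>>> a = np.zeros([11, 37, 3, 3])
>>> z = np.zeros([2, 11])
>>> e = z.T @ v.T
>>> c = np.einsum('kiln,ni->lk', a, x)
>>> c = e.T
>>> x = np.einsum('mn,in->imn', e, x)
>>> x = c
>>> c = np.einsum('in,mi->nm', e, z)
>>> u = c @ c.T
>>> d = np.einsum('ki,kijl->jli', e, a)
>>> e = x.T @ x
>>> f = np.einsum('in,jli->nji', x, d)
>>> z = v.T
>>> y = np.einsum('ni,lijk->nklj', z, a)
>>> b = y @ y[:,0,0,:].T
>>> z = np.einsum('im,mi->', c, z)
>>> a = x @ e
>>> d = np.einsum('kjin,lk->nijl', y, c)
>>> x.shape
(37, 11)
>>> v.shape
(37, 2)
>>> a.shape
(37, 11)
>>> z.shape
()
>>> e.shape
(11, 11)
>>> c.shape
(37, 2)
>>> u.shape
(37, 37)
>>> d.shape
(3, 11, 3, 37)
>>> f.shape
(11, 3, 37)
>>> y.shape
(2, 3, 11, 3)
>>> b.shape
(2, 3, 11, 2)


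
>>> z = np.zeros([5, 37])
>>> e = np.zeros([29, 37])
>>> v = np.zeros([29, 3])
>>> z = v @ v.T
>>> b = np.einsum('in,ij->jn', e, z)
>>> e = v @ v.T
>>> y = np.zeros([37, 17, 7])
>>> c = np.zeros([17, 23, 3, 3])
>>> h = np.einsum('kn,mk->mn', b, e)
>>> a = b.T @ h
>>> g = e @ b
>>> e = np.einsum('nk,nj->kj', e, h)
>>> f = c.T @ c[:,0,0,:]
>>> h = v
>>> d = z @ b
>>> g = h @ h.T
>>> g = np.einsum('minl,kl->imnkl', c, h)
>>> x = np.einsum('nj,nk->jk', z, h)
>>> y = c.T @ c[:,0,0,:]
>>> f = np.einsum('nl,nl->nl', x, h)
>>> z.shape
(29, 29)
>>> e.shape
(29, 37)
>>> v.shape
(29, 3)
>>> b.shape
(29, 37)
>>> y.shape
(3, 3, 23, 3)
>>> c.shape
(17, 23, 3, 3)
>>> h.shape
(29, 3)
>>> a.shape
(37, 37)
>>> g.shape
(23, 17, 3, 29, 3)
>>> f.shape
(29, 3)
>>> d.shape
(29, 37)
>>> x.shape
(29, 3)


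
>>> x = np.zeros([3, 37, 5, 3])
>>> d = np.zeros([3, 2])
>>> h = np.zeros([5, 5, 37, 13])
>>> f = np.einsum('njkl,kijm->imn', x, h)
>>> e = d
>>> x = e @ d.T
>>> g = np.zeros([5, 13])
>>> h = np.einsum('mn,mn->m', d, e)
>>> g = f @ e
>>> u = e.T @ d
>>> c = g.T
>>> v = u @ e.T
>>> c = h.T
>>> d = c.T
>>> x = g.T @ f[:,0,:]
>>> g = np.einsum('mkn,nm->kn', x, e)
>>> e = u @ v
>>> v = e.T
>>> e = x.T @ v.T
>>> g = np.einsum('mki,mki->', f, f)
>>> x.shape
(2, 13, 3)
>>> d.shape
(3,)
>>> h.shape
(3,)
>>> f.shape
(5, 13, 3)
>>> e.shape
(3, 13, 3)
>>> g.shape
()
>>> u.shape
(2, 2)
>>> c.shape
(3,)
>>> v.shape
(3, 2)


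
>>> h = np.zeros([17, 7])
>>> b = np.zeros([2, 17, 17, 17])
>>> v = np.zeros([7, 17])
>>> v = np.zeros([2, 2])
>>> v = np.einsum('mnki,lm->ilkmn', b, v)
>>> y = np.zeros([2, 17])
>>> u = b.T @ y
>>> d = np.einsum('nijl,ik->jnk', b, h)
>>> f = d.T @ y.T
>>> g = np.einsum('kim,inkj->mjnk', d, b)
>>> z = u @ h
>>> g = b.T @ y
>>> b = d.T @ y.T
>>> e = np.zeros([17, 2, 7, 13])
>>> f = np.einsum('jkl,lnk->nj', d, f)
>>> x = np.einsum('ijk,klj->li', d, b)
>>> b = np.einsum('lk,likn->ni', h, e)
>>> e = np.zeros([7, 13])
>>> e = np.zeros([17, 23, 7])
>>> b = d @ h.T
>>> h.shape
(17, 7)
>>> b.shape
(17, 2, 17)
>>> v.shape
(17, 2, 17, 2, 17)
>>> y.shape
(2, 17)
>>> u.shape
(17, 17, 17, 17)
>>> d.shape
(17, 2, 7)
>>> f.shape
(2, 17)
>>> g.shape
(17, 17, 17, 17)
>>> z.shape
(17, 17, 17, 7)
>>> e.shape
(17, 23, 7)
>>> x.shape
(2, 17)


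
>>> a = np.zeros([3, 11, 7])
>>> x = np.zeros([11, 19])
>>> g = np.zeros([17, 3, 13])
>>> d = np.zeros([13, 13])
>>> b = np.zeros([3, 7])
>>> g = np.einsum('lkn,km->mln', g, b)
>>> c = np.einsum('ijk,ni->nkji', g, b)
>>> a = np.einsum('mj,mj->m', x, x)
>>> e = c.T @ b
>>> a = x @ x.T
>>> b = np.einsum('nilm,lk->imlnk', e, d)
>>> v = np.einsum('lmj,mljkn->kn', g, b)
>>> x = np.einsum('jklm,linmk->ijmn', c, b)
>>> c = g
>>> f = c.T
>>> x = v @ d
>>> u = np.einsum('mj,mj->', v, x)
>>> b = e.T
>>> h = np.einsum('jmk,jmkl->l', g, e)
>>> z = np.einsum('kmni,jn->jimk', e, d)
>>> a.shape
(11, 11)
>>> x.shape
(7, 13)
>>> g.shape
(7, 17, 13)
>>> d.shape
(13, 13)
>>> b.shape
(7, 13, 17, 7)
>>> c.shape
(7, 17, 13)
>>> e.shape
(7, 17, 13, 7)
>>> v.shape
(7, 13)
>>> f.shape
(13, 17, 7)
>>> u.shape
()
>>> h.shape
(7,)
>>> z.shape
(13, 7, 17, 7)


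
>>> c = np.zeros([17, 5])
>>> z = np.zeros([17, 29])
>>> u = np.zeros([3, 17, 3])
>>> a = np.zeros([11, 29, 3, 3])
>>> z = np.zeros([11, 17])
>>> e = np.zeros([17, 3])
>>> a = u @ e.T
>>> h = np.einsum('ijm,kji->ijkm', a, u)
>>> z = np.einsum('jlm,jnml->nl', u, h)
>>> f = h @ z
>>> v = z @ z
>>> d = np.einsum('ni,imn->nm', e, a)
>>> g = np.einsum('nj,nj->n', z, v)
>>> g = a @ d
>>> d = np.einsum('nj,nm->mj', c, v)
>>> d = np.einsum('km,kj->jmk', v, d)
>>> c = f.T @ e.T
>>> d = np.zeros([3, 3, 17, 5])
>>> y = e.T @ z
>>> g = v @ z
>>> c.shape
(17, 3, 17, 17)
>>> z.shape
(17, 17)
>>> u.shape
(3, 17, 3)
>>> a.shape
(3, 17, 17)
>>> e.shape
(17, 3)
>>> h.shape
(3, 17, 3, 17)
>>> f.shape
(3, 17, 3, 17)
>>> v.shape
(17, 17)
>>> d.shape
(3, 3, 17, 5)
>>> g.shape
(17, 17)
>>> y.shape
(3, 17)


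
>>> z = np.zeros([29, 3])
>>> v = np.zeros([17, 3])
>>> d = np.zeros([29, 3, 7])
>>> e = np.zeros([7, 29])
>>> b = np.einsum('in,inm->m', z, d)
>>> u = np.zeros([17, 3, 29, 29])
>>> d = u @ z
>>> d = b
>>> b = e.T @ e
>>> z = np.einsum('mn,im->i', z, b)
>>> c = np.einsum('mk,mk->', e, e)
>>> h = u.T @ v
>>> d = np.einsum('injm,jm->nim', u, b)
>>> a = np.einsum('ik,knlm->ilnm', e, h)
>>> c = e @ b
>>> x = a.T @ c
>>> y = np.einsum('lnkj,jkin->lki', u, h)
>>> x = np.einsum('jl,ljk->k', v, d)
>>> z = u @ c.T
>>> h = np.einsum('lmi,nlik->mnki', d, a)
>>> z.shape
(17, 3, 29, 7)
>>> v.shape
(17, 3)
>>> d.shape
(3, 17, 29)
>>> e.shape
(7, 29)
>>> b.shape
(29, 29)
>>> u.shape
(17, 3, 29, 29)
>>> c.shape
(7, 29)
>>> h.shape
(17, 7, 3, 29)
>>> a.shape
(7, 3, 29, 3)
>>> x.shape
(29,)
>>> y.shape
(17, 29, 3)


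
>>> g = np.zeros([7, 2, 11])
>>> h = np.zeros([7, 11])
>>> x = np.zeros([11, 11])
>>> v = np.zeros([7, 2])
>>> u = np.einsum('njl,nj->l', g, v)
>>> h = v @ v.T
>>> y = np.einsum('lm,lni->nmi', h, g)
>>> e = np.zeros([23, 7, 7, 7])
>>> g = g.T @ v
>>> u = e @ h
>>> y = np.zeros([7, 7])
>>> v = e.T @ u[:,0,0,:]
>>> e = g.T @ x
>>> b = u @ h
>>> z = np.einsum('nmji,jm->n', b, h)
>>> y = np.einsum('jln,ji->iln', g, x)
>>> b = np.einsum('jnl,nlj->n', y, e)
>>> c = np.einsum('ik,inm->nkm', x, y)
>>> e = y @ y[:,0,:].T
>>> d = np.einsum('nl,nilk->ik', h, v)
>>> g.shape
(11, 2, 2)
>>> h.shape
(7, 7)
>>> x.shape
(11, 11)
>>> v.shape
(7, 7, 7, 7)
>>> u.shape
(23, 7, 7, 7)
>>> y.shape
(11, 2, 2)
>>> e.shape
(11, 2, 11)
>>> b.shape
(2,)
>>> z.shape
(23,)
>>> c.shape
(2, 11, 2)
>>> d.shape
(7, 7)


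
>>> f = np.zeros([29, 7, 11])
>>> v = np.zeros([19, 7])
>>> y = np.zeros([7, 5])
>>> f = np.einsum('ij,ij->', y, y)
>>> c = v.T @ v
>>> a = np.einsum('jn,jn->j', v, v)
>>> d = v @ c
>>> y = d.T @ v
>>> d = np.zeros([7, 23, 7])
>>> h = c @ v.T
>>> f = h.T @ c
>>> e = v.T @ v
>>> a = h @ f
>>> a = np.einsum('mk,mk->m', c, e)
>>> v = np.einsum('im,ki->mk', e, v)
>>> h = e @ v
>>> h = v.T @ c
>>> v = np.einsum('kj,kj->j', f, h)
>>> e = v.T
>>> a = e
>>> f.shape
(19, 7)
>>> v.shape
(7,)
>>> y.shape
(7, 7)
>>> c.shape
(7, 7)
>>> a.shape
(7,)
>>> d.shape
(7, 23, 7)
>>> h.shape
(19, 7)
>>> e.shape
(7,)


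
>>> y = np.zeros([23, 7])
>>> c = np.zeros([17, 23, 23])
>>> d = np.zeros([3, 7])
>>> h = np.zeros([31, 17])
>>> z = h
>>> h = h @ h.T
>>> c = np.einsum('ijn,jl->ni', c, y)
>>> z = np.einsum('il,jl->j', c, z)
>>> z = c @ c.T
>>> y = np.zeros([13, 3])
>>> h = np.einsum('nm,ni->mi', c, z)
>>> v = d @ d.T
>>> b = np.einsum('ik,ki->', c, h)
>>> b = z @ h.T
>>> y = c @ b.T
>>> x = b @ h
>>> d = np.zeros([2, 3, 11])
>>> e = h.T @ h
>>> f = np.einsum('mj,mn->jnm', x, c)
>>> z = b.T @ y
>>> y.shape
(23, 23)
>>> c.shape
(23, 17)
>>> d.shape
(2, 3, 11)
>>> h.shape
(17, 23)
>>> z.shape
(17, 23)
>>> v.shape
(3, 3)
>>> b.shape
(23, 17)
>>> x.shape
(23, 23)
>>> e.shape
(23, 23)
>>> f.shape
(23, 17, 23)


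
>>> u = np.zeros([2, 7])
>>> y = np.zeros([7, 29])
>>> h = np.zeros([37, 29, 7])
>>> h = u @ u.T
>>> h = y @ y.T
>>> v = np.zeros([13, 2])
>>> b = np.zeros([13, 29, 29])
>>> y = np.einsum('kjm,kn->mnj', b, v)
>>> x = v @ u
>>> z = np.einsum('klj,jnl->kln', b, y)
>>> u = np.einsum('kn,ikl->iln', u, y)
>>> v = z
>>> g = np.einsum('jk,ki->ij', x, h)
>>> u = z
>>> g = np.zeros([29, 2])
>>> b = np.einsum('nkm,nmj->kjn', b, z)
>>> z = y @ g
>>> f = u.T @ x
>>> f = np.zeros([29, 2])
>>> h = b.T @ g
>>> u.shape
(13, 29, 2)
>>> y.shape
(29, 2, 29)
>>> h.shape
(13, 2, 2)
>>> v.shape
(13, 29, 2)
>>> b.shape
(29, 2, 13)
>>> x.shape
(13, 7)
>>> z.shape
(29, 2, 2)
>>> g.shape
(29, 2)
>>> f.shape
(29, 2)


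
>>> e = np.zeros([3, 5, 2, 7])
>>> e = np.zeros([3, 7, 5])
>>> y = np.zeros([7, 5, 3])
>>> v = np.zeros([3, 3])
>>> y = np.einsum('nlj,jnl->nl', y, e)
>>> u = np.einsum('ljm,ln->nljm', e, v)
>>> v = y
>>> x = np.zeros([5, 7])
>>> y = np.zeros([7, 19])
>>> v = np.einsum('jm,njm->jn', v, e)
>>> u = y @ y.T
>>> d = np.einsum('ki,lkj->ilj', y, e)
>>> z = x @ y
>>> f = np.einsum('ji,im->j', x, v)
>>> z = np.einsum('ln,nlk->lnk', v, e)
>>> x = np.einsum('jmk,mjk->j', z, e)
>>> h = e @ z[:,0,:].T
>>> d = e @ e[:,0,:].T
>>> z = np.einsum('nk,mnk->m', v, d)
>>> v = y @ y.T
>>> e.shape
(3, 7, 5)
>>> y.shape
(7, 19)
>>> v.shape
(7, 7)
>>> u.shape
(7, 7)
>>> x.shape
(7,)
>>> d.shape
(3, 7, 3)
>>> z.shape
(3,)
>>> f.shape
(5,)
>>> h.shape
(3, 7, 7)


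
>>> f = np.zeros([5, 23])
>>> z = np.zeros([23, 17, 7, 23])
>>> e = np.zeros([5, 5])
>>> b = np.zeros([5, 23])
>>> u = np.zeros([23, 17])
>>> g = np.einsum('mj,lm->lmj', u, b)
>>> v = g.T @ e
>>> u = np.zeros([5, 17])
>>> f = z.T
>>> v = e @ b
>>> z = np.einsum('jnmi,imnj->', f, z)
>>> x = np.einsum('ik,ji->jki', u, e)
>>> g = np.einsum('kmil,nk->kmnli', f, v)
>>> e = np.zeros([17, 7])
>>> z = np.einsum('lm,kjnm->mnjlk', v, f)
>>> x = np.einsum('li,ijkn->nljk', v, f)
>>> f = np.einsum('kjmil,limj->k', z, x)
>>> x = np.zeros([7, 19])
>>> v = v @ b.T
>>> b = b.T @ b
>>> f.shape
(23,)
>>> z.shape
(23, 17, 7, 5, 23)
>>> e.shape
(17, 7)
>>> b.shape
(23, 23)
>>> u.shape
(5, 17)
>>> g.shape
(23, 7, 5, 23, 17)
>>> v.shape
(5, 5)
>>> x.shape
(7, 19)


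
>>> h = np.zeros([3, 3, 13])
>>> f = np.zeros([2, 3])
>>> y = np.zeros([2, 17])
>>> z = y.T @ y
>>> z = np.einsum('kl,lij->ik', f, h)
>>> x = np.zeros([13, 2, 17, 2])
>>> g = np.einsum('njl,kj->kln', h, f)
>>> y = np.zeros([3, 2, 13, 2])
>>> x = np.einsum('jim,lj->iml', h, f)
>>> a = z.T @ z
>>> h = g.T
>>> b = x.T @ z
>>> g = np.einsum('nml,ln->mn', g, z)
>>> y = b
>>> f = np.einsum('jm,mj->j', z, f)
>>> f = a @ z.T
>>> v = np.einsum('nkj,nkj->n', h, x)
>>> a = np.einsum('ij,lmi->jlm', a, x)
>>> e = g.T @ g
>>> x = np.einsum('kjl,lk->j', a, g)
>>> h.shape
(3, 13, 2)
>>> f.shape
(2, 3)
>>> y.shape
(2, 13, 2)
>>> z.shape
(3, 2)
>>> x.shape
(3,)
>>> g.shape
(13, 2)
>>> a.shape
(2, 3, 13)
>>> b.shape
(2, 13, 2)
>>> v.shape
(3,)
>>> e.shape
(2, 2)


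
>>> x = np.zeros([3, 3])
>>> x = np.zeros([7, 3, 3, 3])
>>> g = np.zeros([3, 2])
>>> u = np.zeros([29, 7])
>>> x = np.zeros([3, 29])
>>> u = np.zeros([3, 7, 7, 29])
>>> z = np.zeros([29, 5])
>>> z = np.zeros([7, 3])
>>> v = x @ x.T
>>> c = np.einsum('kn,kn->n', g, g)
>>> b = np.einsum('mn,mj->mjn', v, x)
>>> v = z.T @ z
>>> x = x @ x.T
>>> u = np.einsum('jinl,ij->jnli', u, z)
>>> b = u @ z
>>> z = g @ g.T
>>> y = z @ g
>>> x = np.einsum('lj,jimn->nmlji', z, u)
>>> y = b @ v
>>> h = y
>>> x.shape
(7, 29, 3, 3, 7)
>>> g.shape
(3, 2)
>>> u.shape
(3, 7, 29, 7)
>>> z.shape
(3, 3)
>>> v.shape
(3, 3)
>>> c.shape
(2,)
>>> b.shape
(3, 7, 29, 3)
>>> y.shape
(3, 7, 29, 3)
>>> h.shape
(3, 7, 29, 3)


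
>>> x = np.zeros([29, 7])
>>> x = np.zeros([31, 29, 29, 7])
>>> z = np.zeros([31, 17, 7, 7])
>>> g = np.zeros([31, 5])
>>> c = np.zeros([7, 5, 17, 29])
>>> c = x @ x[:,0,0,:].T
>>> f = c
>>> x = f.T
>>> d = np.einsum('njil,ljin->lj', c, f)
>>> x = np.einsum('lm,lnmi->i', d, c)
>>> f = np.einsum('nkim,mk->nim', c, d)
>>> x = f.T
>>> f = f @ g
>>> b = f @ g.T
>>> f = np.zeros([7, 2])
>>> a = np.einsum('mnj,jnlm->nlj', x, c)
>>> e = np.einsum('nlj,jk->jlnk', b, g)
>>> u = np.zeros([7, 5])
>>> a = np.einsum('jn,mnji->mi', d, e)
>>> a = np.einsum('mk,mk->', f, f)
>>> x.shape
(31, 29, 31)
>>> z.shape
(31, 17, 7, 7)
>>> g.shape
(31, 5)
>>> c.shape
(31, 29, 29, 31)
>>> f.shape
(7, 2)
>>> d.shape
(31, 29)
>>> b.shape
(31, 29, 31)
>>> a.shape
()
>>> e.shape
(31, 29, 31, 5)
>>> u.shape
(7, 5)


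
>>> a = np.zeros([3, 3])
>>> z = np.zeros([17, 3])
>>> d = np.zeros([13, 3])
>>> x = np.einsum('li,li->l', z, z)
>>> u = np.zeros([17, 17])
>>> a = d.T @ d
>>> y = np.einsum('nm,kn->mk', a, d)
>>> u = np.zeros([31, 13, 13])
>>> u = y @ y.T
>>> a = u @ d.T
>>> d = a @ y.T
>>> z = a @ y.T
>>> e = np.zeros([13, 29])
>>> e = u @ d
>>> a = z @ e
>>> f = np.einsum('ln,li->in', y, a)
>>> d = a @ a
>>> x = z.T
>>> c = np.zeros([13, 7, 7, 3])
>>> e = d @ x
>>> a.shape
(3, 3)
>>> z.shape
(3, 3)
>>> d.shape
(3, 3)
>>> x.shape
(3, 3)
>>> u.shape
(3, 3)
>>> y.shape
(3, 13)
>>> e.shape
(3, 3)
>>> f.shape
(3, 13)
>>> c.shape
(13, 7, 7, 3)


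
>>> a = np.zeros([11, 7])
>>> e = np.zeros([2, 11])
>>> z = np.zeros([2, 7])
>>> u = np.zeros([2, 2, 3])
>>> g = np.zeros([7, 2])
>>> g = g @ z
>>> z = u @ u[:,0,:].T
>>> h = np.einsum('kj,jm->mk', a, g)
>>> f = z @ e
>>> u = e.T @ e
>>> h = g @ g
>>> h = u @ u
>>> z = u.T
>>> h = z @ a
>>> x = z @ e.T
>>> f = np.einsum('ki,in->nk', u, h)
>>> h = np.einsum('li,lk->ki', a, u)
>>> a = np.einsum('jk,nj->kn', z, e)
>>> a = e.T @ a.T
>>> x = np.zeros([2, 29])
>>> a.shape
(11, 11)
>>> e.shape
(2, 11)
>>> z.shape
(11, 11)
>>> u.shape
(11, 11)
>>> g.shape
(7, 7)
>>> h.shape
(11, 7)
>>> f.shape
(7, 11)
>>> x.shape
(2, 29)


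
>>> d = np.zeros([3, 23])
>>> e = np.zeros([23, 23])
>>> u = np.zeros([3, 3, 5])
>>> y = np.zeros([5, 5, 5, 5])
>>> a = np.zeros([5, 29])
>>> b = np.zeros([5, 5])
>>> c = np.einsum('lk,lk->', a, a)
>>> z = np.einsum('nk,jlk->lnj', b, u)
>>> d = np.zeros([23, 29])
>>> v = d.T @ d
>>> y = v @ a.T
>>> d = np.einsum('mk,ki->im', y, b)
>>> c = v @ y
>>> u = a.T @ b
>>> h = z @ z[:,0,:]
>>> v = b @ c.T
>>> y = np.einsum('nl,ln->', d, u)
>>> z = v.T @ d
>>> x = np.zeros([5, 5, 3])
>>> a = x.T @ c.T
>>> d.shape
(5, 29)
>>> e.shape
(23, 23)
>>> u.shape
(29, 5)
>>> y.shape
()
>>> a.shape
(3, 5, 29)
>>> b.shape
(5, 5)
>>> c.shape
(29, 5)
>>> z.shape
(29, 29)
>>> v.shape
(5, 29)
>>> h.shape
(3, 5, 3)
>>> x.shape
(5, 5, 3)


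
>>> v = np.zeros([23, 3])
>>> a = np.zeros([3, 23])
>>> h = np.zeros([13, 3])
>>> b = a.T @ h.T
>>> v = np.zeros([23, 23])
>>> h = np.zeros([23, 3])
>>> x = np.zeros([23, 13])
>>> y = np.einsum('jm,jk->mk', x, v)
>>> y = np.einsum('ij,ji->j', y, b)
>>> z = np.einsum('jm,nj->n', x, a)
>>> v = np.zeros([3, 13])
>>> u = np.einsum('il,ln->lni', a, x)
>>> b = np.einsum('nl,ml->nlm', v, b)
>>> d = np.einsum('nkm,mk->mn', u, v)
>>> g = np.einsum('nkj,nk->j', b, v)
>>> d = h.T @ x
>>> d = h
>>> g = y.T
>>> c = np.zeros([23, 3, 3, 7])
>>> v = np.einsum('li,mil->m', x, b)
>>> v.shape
(3,)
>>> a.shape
(3, 23)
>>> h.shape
(23, 3)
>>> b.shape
(3, 13, 23)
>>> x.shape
(23, 13)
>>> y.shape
(23,)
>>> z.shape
(3,)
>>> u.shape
(23, 13, 3)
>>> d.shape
(23, 3)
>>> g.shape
(23,)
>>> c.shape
(23, 3, 3, 7)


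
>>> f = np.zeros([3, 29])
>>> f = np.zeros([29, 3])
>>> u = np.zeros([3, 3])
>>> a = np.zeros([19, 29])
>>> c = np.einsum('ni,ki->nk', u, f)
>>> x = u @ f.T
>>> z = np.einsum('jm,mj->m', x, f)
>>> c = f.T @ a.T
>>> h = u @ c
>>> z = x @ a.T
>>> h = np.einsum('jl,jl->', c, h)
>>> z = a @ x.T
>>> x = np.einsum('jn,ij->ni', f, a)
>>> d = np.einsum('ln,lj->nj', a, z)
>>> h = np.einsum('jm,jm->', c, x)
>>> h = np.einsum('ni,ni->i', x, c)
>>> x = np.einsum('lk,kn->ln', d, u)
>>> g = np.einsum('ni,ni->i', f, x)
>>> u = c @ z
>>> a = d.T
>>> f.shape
(29, 3)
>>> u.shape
(3, 3)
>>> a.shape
(3, 29)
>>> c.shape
(3, 19)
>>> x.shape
(29, 3)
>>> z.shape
(19, 3)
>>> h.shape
(19,)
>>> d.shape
(29, 3)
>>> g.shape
(3,)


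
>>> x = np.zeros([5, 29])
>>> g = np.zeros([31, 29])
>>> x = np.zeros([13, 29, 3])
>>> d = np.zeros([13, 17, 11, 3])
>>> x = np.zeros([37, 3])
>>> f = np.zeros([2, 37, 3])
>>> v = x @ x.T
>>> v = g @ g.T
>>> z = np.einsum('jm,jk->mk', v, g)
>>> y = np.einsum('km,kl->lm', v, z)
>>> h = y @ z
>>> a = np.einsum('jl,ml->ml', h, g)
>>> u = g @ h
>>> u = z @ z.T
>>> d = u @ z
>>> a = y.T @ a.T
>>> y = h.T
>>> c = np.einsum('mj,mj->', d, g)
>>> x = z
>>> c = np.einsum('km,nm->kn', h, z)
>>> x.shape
(31, 29)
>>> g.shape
(31, 29)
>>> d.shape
(31, 29)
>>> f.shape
(2, 37, 3)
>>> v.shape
(31, 31)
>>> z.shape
(31, 29)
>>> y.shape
(29, 29)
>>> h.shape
(29, 29)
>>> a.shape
(31, 31)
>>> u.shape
(31, 31)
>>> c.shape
(29, 31)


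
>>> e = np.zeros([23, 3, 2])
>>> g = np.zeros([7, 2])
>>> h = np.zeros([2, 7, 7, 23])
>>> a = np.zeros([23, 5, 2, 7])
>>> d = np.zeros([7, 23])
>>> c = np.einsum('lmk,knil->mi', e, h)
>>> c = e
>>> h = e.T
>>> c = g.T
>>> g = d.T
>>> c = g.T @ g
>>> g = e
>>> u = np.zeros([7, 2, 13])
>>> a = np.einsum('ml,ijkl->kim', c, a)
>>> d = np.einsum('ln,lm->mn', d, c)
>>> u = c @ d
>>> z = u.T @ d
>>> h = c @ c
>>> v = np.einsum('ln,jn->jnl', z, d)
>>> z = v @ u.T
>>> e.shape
(23, 3, 2)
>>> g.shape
(23, 3, 2)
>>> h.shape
(7, 7)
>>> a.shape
(2, 23, 7)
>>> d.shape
(7, 23)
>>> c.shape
(7, 7)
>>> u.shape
(7, 23)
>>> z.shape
(7, 23, 7)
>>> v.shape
(7, 23, 23)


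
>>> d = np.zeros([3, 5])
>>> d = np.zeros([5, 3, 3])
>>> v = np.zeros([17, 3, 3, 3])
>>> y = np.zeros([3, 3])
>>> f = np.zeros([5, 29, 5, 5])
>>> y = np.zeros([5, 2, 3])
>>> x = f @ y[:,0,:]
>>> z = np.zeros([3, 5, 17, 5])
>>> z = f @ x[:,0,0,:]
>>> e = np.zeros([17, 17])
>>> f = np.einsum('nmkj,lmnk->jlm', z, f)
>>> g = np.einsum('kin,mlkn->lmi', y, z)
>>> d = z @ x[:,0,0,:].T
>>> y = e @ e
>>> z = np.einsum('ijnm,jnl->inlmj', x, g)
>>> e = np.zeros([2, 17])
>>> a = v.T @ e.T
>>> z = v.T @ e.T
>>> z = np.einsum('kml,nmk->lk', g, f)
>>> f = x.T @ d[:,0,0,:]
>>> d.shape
(5, 29, 5, 5)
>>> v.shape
(17, 3, 3, 3)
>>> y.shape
(17, 17)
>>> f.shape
(3, 5, 29, 5)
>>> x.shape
(5, 29, 5, 3)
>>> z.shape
(2, 29)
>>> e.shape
(2, 17)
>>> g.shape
(29, 5, 2)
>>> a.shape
(3, 3, 3, 2)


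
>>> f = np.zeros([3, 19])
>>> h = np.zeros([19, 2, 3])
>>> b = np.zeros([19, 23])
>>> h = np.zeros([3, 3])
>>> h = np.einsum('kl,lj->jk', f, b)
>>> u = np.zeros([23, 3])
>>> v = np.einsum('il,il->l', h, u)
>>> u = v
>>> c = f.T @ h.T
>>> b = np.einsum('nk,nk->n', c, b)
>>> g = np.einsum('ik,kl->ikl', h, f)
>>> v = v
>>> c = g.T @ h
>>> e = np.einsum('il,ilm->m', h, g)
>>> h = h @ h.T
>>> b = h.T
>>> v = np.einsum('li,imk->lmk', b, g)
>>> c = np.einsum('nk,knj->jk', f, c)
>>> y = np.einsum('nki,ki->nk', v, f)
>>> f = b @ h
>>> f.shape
(23, 23)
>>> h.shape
(23, 23)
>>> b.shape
(23, 23)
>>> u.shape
(3,)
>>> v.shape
(23, 3, 19)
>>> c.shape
(3, 19)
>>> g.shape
(23, 3, 19)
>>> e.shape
(19,)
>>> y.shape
(23, 3)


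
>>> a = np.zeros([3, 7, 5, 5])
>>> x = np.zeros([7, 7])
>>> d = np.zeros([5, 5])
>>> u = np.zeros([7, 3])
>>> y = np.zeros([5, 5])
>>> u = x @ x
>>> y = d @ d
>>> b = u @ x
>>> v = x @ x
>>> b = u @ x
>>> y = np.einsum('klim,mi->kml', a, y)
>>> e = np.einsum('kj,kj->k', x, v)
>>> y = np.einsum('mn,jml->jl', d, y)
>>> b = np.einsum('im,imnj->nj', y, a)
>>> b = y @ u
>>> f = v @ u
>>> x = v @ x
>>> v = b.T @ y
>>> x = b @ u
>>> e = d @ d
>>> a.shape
(3, 7, 5, 5)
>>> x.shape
(3, 7)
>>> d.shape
(5, 5)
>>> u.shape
(7, 7)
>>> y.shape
(3, 7)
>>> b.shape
(3, 7)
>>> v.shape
(7, 7)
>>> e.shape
(5, 5)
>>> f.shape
(7, 7)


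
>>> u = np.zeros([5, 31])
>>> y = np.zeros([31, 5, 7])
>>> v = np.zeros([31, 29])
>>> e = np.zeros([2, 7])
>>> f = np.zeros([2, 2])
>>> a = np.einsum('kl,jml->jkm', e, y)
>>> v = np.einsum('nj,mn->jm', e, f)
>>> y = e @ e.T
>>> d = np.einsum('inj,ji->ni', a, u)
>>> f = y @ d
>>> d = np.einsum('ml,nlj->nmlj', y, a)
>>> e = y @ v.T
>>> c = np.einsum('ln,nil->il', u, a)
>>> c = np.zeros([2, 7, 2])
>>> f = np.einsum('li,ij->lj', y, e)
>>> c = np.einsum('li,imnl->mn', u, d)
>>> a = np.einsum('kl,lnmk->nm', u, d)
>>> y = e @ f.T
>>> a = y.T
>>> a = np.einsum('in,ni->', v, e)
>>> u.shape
(5, 31)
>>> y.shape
(2, 2)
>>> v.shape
(7, 2)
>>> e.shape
(2, 7)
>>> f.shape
(2, 7)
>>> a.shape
()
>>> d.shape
(31, 2, 2, 5)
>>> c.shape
(2, 2)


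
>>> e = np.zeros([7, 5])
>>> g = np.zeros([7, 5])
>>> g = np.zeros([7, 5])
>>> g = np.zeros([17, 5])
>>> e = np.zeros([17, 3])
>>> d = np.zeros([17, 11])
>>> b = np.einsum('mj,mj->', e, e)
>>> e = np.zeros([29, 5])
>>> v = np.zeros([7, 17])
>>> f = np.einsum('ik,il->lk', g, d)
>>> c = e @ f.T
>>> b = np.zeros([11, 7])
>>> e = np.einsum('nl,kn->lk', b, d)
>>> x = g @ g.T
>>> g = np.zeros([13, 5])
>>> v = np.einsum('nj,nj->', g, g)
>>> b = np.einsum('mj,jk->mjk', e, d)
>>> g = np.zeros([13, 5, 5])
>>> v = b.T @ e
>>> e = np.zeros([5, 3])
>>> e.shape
(5, 3)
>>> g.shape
(13, 5, 5)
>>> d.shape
(17, 11)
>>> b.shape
(7, 17, 11)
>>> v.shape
(11, 17, 17)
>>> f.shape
(11, 5)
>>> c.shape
(29, 11)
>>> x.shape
(17, 17)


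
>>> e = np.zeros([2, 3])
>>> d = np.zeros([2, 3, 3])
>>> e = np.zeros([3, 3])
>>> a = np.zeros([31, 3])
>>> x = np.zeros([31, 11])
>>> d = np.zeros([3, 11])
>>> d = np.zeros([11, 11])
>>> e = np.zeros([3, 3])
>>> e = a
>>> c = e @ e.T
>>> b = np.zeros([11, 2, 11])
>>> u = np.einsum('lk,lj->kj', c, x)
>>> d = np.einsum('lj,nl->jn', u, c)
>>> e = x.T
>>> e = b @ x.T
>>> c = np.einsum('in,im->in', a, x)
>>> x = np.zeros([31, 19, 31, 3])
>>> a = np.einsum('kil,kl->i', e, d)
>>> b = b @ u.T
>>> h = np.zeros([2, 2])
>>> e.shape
(11, 2, 31)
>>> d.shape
(11, 31)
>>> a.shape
(2,)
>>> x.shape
(31, 19, 31, 3)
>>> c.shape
(31, 3)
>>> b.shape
(11, 2, 31)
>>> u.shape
(31, 11)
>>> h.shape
(2, 2)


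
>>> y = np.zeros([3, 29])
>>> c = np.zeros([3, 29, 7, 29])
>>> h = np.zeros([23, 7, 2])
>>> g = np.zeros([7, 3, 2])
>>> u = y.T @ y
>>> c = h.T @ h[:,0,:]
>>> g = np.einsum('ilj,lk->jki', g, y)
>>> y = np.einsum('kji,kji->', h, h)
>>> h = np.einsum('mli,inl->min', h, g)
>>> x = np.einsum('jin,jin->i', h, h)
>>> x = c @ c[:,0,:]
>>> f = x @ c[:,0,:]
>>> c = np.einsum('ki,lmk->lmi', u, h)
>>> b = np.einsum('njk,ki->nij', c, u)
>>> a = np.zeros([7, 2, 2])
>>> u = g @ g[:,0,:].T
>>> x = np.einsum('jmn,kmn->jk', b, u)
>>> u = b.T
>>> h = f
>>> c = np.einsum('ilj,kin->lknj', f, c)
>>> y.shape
()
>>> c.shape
(7, 23, 29, 2)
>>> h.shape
(2, 7, 2)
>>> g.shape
(2, 29, 7)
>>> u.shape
(2, 29, 23)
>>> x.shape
(23, 2)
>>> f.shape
(2, 7, 2)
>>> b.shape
(23, 29, 2)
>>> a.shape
(7, 2, 2)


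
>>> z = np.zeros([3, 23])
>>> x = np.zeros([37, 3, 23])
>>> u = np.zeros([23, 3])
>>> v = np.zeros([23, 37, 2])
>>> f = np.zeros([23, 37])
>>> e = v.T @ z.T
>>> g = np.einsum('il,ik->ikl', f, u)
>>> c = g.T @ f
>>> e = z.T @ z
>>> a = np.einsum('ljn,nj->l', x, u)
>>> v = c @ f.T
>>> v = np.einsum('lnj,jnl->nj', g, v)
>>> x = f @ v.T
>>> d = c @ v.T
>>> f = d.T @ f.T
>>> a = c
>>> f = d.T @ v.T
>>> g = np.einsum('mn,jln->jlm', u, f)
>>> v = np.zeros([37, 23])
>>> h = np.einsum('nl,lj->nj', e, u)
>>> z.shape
(3, 23)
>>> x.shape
(23, 3)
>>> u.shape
(23, 3)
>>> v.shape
(37, 23)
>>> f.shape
(3, 3, 3)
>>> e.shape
(23, 23)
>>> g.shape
(3, 3, 23)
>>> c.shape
(37, 3, 37)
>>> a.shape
(37, 3, 37)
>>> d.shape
(37, 3, 3)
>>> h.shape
(23, 3)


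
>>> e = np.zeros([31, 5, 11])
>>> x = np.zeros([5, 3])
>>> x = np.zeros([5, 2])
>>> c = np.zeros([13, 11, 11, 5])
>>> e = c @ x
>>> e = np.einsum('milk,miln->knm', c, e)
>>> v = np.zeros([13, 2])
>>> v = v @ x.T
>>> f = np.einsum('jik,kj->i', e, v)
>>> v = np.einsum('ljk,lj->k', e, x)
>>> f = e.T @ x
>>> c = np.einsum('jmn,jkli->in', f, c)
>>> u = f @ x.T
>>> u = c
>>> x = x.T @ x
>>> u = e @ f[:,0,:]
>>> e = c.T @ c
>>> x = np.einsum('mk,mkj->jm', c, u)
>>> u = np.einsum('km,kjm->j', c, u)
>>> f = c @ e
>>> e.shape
(2, 2)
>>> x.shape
(2, 5)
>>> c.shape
(5, 2)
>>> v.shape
(13,)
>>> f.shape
(5, 2)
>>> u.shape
(2,)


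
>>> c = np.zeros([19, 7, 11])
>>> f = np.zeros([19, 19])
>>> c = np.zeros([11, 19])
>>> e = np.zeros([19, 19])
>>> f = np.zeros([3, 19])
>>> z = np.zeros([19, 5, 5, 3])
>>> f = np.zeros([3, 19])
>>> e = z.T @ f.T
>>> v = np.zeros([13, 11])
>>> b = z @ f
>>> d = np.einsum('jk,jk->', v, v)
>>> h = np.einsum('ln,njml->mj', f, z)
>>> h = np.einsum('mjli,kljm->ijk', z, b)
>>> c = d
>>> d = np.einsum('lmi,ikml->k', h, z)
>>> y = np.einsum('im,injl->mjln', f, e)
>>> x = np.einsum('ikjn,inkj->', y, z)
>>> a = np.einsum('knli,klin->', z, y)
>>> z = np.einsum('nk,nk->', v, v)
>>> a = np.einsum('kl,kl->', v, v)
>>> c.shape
()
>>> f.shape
(3, 19)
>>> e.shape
(3, 5, 5, 3)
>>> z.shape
()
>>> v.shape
(13, 11)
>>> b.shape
(19, 5, 5, 19)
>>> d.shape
(5,)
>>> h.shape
(3, 5, 19)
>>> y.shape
(19, 5, 3, 5)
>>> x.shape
()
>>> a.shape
()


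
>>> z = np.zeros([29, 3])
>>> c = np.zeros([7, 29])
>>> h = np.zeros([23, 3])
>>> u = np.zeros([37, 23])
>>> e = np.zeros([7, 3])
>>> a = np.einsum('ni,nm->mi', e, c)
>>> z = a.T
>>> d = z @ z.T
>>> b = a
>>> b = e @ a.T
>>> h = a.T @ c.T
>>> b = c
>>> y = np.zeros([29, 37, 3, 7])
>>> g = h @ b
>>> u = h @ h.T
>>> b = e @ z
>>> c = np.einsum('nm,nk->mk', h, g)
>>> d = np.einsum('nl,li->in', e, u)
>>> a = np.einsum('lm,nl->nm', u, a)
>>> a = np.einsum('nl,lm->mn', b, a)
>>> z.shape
(3, 29)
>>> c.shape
(7, 29)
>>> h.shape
(3, 7)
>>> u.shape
(3, 3)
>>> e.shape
(7, 3)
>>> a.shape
(3, 7)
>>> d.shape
(3, 7)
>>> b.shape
(7, 29)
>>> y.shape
(29, 37, 3, 7)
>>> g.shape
(3, 29)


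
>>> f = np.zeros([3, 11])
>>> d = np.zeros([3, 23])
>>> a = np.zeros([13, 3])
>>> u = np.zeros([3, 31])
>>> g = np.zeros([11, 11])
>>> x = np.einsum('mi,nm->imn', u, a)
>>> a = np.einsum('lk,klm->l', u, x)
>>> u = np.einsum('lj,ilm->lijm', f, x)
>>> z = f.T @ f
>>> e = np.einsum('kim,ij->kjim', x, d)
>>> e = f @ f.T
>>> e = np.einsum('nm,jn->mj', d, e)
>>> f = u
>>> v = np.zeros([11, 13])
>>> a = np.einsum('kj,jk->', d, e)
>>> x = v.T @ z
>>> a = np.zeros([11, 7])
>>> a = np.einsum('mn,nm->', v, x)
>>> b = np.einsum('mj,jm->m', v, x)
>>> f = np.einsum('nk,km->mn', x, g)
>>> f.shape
(11, 13)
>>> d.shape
(3, 23)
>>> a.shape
()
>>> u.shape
(3, 31, 11, 13)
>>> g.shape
(11, 11)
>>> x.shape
(13, 11)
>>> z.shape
(11, 11)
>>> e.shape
(23, 3)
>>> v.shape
(11, 13)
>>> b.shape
(11,)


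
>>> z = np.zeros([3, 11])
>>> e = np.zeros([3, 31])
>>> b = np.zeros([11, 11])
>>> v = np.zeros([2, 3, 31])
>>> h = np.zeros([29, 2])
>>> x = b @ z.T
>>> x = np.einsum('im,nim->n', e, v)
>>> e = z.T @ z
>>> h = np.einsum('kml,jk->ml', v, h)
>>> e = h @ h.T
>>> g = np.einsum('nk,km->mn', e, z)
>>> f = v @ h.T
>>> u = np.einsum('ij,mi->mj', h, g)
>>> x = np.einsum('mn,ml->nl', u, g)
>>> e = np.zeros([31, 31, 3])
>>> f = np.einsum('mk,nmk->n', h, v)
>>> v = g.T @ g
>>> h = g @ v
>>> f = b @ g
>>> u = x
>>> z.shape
(3, 11)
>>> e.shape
(31, 31, 3)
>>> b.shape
(11, 11)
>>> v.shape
(3, 3)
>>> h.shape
(11, 3)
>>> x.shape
(31, 3)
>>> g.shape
(11, 3)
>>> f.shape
(11, 3)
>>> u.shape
(31, 3)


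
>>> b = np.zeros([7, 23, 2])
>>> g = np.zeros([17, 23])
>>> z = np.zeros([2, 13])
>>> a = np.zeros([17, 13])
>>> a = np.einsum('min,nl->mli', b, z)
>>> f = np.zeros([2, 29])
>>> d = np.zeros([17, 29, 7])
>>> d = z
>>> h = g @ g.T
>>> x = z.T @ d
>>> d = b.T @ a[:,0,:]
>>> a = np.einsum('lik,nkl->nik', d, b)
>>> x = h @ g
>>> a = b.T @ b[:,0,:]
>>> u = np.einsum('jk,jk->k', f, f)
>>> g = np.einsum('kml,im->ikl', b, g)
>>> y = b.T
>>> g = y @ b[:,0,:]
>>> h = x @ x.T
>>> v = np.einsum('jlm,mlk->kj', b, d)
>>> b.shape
(7, 23, 2)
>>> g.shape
(2, 23, 2)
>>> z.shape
(2, 13)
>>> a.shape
(2, 23, 2)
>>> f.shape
(2, 29)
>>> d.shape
(2, 23, 23)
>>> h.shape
(17, 17)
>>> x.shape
(17, 23)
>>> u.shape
(29,)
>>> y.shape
(2, 23, 7)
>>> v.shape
(23, 7)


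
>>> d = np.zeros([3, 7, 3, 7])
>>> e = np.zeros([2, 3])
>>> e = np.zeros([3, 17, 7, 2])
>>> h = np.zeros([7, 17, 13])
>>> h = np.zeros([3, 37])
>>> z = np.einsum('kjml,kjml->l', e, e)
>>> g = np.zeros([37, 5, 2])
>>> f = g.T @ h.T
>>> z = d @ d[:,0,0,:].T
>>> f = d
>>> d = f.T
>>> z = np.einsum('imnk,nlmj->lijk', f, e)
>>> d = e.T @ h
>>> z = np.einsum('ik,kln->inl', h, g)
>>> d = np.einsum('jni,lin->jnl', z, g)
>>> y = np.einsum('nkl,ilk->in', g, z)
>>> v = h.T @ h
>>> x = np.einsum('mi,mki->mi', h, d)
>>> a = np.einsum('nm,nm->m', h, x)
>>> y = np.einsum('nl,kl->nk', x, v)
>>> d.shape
(3, 2, 37)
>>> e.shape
(3, 17, 7, 2)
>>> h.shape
(3, 37)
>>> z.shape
(3, 2, 5)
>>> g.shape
(37, 5, 2)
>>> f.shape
(3, 7, 3, 7)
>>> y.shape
(3, 37)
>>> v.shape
(37, 37)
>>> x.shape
(3, 37)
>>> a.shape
(37,)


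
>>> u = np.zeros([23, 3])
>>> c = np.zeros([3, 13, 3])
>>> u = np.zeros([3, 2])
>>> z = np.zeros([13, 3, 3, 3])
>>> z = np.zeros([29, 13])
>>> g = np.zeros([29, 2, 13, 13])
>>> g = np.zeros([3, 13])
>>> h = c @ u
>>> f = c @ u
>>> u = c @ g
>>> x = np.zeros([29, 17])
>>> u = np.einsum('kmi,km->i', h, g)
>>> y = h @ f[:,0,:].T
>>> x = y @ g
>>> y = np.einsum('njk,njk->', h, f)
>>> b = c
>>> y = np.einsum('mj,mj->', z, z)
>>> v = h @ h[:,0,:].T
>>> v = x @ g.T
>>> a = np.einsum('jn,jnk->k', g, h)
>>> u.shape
(2,)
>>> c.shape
(3, 13, 3)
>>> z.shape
(29, 13)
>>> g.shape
(3, 13)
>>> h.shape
(3, 13, 2)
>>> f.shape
(3, 13, 2)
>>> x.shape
(3, 13, 13)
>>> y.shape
()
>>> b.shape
(3, 13, 3)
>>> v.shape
(3, 13, 3)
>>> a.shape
(2,)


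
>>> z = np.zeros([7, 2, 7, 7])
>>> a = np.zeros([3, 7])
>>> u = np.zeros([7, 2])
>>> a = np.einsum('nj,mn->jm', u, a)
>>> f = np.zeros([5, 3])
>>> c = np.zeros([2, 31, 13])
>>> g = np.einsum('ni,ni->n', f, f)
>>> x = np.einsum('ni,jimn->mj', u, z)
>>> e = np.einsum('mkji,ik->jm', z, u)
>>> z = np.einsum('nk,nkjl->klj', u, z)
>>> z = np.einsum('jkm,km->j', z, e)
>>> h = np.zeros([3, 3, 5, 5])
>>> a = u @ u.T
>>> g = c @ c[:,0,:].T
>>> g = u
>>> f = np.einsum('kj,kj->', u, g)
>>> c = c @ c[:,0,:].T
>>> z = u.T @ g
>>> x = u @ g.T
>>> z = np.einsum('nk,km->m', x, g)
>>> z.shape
(2,)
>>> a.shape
(7, 7)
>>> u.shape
(7, 2)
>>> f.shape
()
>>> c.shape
(2, 31, 2)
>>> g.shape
(7, 2)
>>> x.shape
(7, 7)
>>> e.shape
(7, 7)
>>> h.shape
(3, 3, 5, 5)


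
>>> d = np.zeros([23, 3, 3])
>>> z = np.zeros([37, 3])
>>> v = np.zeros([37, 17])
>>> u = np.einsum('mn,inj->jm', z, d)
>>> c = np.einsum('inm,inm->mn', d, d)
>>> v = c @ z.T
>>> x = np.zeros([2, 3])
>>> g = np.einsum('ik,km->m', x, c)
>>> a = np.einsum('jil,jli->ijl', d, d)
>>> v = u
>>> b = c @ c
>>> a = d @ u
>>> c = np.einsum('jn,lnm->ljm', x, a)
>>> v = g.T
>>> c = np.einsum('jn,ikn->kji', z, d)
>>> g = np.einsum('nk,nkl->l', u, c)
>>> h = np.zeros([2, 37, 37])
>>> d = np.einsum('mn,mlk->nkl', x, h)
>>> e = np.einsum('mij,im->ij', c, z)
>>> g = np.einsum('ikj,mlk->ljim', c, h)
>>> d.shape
(3, 37, 37)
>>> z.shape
(37, 3)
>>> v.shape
(3,)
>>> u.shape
(3, 37)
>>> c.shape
(3, 37, 23)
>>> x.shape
(2, 3)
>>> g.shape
(37, 23, 3, 2)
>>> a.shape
(23, 3, 37)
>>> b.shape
(3, 3)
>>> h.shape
(2, 37, 37)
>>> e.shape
(37, 23)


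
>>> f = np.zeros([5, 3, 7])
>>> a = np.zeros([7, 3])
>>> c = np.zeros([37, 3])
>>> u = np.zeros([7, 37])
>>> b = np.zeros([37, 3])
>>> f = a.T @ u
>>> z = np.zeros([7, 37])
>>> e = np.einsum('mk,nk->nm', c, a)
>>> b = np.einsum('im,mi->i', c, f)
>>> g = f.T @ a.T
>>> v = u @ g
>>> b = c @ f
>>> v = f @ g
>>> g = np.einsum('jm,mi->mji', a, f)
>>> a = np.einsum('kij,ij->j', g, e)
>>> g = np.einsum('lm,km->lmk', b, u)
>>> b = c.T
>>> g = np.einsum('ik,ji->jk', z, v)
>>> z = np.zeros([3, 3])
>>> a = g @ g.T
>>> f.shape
(3, 37)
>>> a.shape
(3, 3)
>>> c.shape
(37, 3)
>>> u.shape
(7, 37)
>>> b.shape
(3, 37)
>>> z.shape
(3, 3)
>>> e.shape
(7, 37)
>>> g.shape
(3, 37)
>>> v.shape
(3, 7)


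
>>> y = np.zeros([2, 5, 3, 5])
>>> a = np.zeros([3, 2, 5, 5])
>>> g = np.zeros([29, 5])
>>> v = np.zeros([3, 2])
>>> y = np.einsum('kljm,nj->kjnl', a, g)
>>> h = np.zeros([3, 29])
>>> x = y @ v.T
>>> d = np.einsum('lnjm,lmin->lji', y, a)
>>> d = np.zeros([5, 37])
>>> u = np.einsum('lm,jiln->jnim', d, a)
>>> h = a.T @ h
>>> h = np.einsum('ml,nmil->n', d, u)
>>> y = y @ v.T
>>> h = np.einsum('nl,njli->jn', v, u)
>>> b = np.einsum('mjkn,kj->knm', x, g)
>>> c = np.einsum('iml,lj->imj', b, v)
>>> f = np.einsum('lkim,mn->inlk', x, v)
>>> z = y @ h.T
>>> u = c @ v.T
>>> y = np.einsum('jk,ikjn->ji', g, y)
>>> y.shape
(29, 3)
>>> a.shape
(3, 2, 5, 5)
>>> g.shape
(29, 5)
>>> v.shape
(3, 2)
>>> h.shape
(5, 3)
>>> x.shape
(3, 5, 29, 3)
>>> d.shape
(5, 37)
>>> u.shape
(29, 3, 3)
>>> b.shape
(29, 3, 3)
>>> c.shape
(29, 3, 2)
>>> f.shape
(29, 2, 3, 5)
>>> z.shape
(3, 5, 29, 5)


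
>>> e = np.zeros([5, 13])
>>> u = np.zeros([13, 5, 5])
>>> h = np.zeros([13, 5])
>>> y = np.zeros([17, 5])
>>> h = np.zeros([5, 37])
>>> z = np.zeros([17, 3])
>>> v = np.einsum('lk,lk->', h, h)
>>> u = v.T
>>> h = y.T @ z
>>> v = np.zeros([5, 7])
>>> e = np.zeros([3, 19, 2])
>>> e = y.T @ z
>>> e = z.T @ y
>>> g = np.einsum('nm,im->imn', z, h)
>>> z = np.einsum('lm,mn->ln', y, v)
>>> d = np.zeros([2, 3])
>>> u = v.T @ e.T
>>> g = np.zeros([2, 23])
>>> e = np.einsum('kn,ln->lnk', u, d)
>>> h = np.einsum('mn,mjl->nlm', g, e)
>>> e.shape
(2, 3, 7)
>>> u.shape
(7, 3)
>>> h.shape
(23, 7, 2)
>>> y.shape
(17, 5)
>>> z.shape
(17, 7)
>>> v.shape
(5, 7)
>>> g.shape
(2, 23)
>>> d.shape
(2, 3)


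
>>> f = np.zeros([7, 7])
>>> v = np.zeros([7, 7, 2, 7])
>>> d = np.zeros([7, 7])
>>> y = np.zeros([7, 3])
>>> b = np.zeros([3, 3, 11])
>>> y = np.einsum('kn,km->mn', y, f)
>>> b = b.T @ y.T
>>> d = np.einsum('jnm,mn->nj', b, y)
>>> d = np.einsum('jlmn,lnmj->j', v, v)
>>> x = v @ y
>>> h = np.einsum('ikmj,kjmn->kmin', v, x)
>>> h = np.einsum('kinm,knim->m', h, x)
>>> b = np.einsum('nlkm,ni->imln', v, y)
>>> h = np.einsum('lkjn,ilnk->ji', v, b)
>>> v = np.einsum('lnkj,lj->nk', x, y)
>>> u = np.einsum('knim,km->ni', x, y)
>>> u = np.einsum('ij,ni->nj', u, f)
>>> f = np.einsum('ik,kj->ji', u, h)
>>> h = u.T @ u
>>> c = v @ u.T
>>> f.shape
(3, 7)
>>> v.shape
(7, 2)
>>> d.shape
(7,)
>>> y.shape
(7, 3)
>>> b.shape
(3, 7, 7, 7)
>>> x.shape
(7, 7, 2, 3)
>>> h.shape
(2, 2)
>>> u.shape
(7, 2)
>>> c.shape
(7, 7)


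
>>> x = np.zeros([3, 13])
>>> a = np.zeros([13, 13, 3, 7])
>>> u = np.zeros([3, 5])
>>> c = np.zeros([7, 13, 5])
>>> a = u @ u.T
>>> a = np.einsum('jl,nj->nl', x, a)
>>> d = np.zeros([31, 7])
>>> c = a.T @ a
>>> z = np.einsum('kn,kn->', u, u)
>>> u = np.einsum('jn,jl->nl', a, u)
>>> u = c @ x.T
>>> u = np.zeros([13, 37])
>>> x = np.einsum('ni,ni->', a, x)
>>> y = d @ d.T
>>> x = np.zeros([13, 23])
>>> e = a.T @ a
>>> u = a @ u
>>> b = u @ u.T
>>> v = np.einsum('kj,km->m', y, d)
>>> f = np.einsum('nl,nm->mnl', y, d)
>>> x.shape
(13, 23)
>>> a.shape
(3, 13)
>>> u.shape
(3, 37)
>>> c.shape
(13, 13)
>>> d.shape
(31, 7)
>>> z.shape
()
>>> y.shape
(31, 31)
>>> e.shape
(13, 13)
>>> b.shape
(3, 3)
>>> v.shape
(7,)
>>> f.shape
(7, 31, 31)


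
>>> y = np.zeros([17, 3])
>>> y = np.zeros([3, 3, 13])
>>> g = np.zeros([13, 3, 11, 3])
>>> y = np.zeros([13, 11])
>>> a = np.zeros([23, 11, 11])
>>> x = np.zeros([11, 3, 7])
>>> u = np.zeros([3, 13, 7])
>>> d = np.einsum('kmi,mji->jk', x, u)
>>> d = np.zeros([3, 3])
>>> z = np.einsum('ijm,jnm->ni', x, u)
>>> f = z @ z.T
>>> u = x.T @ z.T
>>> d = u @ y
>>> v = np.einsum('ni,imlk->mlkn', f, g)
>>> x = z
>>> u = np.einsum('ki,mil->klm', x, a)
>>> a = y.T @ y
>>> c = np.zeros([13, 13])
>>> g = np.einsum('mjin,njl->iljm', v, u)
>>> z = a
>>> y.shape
(13, 11)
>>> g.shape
(3, 23, 11, 3)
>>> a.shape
(11, 11)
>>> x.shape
(13, 11)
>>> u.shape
(13, 11, 23)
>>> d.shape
(7, 3, 11)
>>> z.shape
(11, 11)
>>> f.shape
(13, 13)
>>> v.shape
(3, 11, 3, 13)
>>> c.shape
(13, 13)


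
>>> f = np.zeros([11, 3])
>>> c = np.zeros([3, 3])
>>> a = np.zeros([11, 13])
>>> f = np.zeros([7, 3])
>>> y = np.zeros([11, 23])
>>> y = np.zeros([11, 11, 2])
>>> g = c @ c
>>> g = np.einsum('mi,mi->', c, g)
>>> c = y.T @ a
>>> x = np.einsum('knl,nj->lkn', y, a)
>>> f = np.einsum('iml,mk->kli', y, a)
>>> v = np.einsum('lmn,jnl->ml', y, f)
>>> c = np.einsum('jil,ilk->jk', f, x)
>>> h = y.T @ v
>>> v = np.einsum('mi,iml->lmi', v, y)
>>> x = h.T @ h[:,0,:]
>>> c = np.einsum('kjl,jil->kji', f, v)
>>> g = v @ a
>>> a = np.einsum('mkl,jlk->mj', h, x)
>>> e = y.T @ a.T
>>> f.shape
(13, 2, 11)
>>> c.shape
(13, 2, 11)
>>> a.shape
(2, 11)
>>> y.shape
(11, 11, 2)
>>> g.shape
(2, 11, 13)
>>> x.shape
(11, 11, 11)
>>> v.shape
(2, 11, 11)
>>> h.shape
(2, 11, 11)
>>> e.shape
(2, 11, 2)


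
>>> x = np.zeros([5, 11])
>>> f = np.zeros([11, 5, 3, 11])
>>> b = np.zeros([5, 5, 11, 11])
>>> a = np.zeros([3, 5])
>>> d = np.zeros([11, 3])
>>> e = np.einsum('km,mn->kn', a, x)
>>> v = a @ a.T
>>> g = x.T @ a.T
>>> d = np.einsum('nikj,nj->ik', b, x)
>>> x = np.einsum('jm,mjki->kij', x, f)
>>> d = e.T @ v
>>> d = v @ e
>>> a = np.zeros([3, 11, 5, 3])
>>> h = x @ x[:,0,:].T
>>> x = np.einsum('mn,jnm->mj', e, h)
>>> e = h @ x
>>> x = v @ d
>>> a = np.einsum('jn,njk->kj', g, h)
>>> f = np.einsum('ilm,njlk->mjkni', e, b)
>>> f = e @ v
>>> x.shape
(3, 11)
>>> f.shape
(3, 11, 3)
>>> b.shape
(5, 5, 11, 11)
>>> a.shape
(3, 11)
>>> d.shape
(3, 11)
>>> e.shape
(3, 11, 3)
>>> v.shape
(3, 3)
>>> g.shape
(11, 3)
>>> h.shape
(3, 11, 3)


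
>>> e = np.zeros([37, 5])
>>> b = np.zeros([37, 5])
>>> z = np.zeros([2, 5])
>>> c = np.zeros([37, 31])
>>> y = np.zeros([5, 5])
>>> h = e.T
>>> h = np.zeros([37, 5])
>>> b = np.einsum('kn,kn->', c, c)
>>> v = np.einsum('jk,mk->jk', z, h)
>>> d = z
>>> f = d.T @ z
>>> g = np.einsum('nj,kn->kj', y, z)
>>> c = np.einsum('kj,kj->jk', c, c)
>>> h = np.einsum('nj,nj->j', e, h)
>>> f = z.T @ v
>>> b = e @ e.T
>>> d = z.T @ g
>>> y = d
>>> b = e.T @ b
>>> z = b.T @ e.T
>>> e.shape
(37, 5)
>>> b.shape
(5, 37)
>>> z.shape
(37, 37)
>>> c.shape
(31, 37)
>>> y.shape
(5, 5)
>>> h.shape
(5,)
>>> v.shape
(2, 5)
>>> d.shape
(5, 5)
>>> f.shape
(5, 5)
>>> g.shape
(2, 5)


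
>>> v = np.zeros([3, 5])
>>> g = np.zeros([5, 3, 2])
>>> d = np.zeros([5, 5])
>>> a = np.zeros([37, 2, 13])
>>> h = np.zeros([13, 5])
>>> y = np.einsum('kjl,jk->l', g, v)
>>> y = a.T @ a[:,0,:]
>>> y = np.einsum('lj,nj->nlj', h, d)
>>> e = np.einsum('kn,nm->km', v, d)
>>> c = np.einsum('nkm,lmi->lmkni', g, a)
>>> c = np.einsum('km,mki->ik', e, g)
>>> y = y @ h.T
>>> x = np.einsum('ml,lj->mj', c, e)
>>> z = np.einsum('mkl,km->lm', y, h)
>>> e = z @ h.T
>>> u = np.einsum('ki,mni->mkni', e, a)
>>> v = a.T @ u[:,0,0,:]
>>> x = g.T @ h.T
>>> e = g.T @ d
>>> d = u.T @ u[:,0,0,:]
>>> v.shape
(13, 2, 13)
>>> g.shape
(5, 3, 2)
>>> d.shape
(13, 2, 13, 13)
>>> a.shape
(37, 2, 13)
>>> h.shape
(13, 5)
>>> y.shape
(5, 13, 13)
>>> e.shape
(2, 3, 5)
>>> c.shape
(2, 3)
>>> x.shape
(2, 3, 13)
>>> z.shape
(13, 5)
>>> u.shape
(37, 13, 2, 13)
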